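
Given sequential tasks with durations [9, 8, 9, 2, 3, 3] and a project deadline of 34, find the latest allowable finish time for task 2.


LF(activity 2) = deadline - sum of successor durations
Successors: activities 3 through 6 with durations [9, 2, 3, 3]
Sum of successor durations = 17
LF = 34 - 17 = 17

17


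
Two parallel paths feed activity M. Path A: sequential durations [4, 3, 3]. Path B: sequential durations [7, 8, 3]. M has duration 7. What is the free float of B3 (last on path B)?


ES(B3) = sum of predecessors on chain B = 15
EF(B3) = ES + duration = 15 + 3 = 18
Successor of B3 is M. ES(M) = max(sum(A), sum(B)) = max(10, 18) = 18
Free float = ES(successor) - EF(current) = 18 - 18 = 0

0


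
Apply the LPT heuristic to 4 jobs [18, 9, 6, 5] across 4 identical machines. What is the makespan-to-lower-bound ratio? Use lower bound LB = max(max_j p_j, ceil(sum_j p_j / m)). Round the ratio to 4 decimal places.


LPT order: [18, 9, 6, 5]
Machine loads after assignment: [18, 9, 6, 5]
LPT makespan = 18
Lower bound = max(max_job, ceil(total/4)) = max(18, 10) = 18
Ratio = 18 / 18 = 1.0

1.0


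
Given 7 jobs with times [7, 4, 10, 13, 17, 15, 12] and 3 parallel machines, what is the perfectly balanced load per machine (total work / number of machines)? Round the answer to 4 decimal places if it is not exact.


Total processing time = 7 + 4 + 10 + 13 + 17 + 15 + 12 = 78
Number of machines = 3
Ideal balanced load = 78 / 3 = 26.0

26.0


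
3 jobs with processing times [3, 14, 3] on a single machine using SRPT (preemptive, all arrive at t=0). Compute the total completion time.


Since all jobs arrive at t=0, SRPT equals SPT ordering.
SPT order: [3, 3, 14]
Completion times:
  Job 1: p=3, C=3
  Job 2: p=3, C=6
  Job 3: p=14, C=20
Total completion time = 3 + 6 + 20 = 29

29


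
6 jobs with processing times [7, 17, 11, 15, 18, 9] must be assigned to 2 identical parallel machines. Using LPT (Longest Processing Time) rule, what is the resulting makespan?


Sort jobs in decreasing order (LPT): [18, 17, 15, 11, 9, 7]
Assign each job to the least loaded machine:
  Machine 1: jobs [18, 11, 9], load = 38
  Machine 2: jobs [17, 15, 7], load = 39
Makespan = max load = 39

39


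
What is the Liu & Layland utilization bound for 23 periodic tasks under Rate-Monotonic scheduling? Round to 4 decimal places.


Compute 2^(1/23) = 1.0305955448
Subtract 1: 1.0305955448 - 1 = 0.0305955448
Multiply by n: 23 * 0.0305955448 = 0.7036975304
Round to 4 dp: 0.7037

0.7037


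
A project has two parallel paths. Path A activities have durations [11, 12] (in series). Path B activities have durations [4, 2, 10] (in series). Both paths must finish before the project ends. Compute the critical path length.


Path A total = 11 + 12 = 23
Path B total = 4 + 2 + 10 = 16
Critical path = longest path = max(23, 16) = 23

23


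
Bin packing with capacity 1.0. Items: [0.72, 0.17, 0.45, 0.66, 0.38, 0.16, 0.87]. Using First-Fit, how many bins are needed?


Place items sequentially using First-Fit:
  Item 0.72 -> new Bin 1
  Item 0.17 -> Bin 1 (now 0.89)
  Item 0.45 -> new Bin 2
  Item 0.66 -> new Bin 3
  Item 0.38 -> Bin 2 (now 0.83)
  Item 0.16 -> Bin 2 (now 0.99)
  Item 0.87 -> new Bin 4
Total bins used = 4

4


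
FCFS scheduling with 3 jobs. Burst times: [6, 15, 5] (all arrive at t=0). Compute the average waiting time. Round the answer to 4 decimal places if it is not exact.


FCFS order (as given): [6, 15, 5]
Waiting times:
  Job 1: wait = 0
  Job 2: wait = 6
  Job 3: wait = 21
Sum of waiting times = 27
Average waiting time = 27/3 = 9.0

9.0


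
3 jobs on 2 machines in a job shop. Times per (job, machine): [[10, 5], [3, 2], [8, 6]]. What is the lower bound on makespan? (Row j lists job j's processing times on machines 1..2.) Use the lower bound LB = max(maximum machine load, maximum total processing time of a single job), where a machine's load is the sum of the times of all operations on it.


Machine loads:
  Machine 1: 10 + 3 + 8 = 21
  Machine 2: 5 + 2 + 6 = 13
Max machine load = 21
Job totals:
  Job 1: 15
  Job 2: 5
  Job 3: 14
Max job total = 15
Lower bound = max(21, 15) = 21

21


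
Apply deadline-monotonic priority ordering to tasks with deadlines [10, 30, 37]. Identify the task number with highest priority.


Sort tasks by relative deadline (ascending):
  Task 1: deadline = 10
  Task 2: deadline = 30
  Task 3: deadline = 37
Priority order (highest first): [1, 2, 3]
Highest priority task = 1

1


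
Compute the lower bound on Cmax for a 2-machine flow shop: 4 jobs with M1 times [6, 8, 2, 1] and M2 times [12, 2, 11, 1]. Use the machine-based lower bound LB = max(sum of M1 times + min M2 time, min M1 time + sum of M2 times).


LB1 = sum(M1 times) + min(M2 times) = 17 + 1 = 18
LB2 = min(M1 times) + sum(M2 times) = 1 + 26 = 27
Lower bound = max(LB1, LB2) = max(18, 27) = 27

27


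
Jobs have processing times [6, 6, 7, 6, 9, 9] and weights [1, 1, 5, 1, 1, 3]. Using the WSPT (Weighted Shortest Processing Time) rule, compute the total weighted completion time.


Compute p/w ratios and sort ascending (WSPT): [(7, 5), (9, 3), (6, 1), (6, 1), (6, 1), (9, 1)]
Compute weighted completion times:
  Job (p=7,w=5): C=7, w*C=5*7=35
  Job (p=9,w=3): C=16, w*C=3*16=48
  Job (p=6,w=1): C=22, w*C=1*22=22
  Job (p=6,w=1): C=28, w*C=1*28=28
  Job (p=6,w=1): C=34, w*C=1*34=34
  Job (p=9,w=1): C=43, w*C=1*43=43
Total weighted completion time = 210

210


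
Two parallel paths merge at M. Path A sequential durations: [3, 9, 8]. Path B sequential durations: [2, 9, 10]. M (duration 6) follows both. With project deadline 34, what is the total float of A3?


Forward pass: ES(A3) = sum of predecessors on chain A = 12
EF = ES + duration = 12 + 8 = 20
Backward pass: LF(M) = deadline = 34; LS(M) = 34 - 6 = 28
LF(A3) = LS(M) - sum(successors on chain A) = 28 - 0 = 28
LS = LF - duration = 28 - 8 = 20
Total float = LS - ES = 20 - 12 = 8

8


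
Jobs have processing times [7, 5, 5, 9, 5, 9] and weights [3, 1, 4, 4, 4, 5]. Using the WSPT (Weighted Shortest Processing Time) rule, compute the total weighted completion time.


Compute p/w ratios and sort ascending (WSPT): [(5, 4), (5, 4), (9, 5), (9, 4), (7, 3), (5, 1)]
Compute weighted completion times:
  Job (p=5,w=4): C=5, w*C=4*5=20
  Job (p=5,w=4): C=10, w*C=4*10=40
  Job (p=9,w=5): C=19, w*C=5*19=95
  Job (p=9,w=4): C=28, w*C=4*28=112
  Job (p=7,w=3): C=35, w*C=3*35=105
  Job (p=5,w=1): C=40, w*C=1*40=40
Total weighted completion time = 412

412


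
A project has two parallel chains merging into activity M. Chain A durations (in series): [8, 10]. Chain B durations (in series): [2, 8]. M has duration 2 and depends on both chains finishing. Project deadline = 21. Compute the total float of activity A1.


Forward pass: ES(A1) = sum of predecessors on chain A = 0
EF = ES + duration = 0 + 8 = 8
Backward pass: LF(M) = deadline = 21; LS(M) = 21 - 2 = 19
LF(A1) = LS(M) - sum(successors on chain A) = 19 - 10 = 9
LS = LF - duration = 9 - 8 = 1
Total float = LS - ES = 1 - 0 = 1

1


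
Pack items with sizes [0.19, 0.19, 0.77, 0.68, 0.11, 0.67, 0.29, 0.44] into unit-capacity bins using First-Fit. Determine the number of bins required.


Place items sequentially using First-Fit:
  Item 0.19 -> new Bin 1
  Item 0.19 -> Bin 1 (now 0.38)
  Item 0.77 -> new Bin 2
  Item 0.68 -> new Bin 3
  Item 0.11 -> Bin 1 (now 0.49)
  Item 0.67 -> new Bin 4
  Item 0.29 -> Bin 1 (now 0.78)
  Item 0.44 -> new Bin 5
Total bins used = 5

5


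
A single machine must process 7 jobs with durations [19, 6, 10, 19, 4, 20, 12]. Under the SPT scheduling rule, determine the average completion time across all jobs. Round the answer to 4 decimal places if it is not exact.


Sort jobs by processing time (SPT order): [4, 6, 10, 12, 19, 19, 20]
Compute completion times sequentially:
  Job 1: processing = 4, completes at 4
  Job 2: processing = 6, completes at 10
  Job 3: processing = 10, completes at 20
  Job 4: processing = 12, completes at 32
  Job 5: processing = 19, completes at 51
  Job 6: processing = 19, completes at 70
  Job 7: processing = 20, completes at 90
Sum of completion times = 277
Average completion time = 277/7 = 39.5714

39.5714


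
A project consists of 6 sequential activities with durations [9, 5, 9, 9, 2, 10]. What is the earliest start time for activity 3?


Activity 3 starts after activities 1 through 2 complete.
Predecessor durations: [9, 5]
ES = 9 + 5 = 14

14


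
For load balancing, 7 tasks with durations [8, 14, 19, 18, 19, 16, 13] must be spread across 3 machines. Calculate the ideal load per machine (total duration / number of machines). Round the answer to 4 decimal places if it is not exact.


Total processing time = 8 + 14 + 19 + 18 + 19 + 16 + 13 = 107
Number of machines = 3
Ideal balanced load = 107 / 3 = 35.6667

35.6667


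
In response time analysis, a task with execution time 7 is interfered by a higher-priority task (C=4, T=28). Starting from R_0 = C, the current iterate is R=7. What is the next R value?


R_next = C + ceil(R_prev / T_hp) * C_hp
ceil(7 / 28) = ceil(0.25) = 1
Interference = 1 * 4 = 4
R_next = 7 + 4 = 11

11


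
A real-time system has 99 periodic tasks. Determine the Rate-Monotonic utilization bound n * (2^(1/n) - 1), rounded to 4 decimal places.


Compute 2^(1/99) = 1.0070260544
Subtract 1: 1.0070260544 - 1 = 0.0070260544
Multiply by n: 99 * 0.0070260544 = 0.6955793856
Round to 4 dp: 0.6956

0.6956


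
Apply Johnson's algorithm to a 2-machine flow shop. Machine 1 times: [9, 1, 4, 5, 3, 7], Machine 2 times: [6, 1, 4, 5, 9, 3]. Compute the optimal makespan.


Apply Johnson's rule:
  Group 1 (a <= b): [(2, 1, 1), (5, 3, 9), (3, 4, 4), (4, 5, 5)]
  Group 2 (a > b): [(1, 9, 6), (6, 7, 3)]
Optimal job order: [2, 5, 3, 4, 1, 6]
Schedule:
  Job 2: M1 done at 1, M2 done at 2
  Job 5: M1 done at 4, M2 done at 13
  Job 3: M1 done at 8, M2 done at 17
  Job 4: M1 done at 13, M2 done at 22
  Job 1: M1 done at 22, M2 done at 28
  Job 6: M1 done at 29, M2 done at 32
Makespan = 32

32


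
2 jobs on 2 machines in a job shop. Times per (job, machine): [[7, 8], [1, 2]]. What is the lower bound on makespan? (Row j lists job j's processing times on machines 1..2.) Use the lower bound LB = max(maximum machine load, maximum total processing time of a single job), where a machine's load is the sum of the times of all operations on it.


Machine loads:
  Machine 1: 7 + 1 = 8
  Machine 2: 8 + 2 = 10
Max machine load = 10
Job totals:
  Job 1: 15
  Job 2: 3
Max job total = 15
Lower bound = max(10, 15) = 15

15


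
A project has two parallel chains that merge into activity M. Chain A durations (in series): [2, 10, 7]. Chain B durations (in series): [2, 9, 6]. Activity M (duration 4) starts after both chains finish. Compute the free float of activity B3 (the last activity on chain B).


ES(B3) = sum of predecessors on chain B = 11
EF(B3) = ES + duration = 11 + 6 = 17
Successor of B3 is M. ES(M) = max(sum(A), sum(B)) = max(19, 17) = 19
Free float = ES(successor) - EF(current) = 19 - 17 = 2

2


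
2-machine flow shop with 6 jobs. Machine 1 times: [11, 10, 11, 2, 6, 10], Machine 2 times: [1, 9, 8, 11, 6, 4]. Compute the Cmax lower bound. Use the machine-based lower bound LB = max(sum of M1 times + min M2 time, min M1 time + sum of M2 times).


LB1 = sum(M1 times) + min(M2 times) = 50 + 1 = 51
LB2 = min(M1 times) + sum(M2 times) = 2 + 39 = 41
Lower bound = max(LB1, LB2) = max(51, 41) = 51

51


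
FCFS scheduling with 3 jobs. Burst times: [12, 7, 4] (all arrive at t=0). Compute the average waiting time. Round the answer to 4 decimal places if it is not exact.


FCFS order (as given): [12, 7, 4]
Waiting times:
  Job 1: wait = 0
  Job 2: wait = 12
  Job 3: wait = 19
Sum of waiting times = 31
Average waiting time = 31/3 = 10.3333

10.3333


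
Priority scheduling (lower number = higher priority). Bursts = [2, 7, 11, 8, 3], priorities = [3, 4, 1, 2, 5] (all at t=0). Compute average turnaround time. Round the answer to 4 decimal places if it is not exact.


Sort by priority (ascending = highest first):
Order: [(1, 11), (2, 8), (3, 2), (4, 7), (5, 3)]
Completion times:
  Priority 1, burst=11, C=11
  Priority 2, burst=8, C=19
  Priority 3, burst=2, C=21
  Priority 4, burst=7, C=28
  Priority 5, burst=3, C=31
Average turnaround = 110/5 = 22.0

22.0


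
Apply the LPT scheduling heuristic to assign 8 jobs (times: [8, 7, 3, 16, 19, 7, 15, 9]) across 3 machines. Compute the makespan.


Sort jobs in decreasing order (LPT): [19, 16, 15, 9, 8, 7, 7, 3]
Assign each job to the least loaded machine:
  Machine 1: jobs [19, 7], load = 26
  Machine 2: jobs [16, 8, 7], load = 31
  Machine 3: jobs [15, 9, 3], load = 27
Makespan = max load = 31

31


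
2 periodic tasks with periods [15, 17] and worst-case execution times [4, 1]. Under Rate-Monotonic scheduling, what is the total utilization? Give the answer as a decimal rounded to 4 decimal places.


Compute individual utilizations (exact fractions):
  Task 1: C/T = 4/15 (approx. 0.2667)
  Task 2: C/T = 1/17 (approx. 0.0588)
Total utilization U = 4/15 + 1/17 = 83/255
Rounded to 4 decimal places: U = 0.3255
RM (Liu & Layland) bound for 2 tasks = 0.828427; compare with U = 83/255 (approx. 0.325490)
U <= bound, so schedulable by RM sufficient condition.

0.3255


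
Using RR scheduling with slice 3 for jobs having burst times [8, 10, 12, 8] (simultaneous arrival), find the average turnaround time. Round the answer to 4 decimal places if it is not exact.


Time quantum = 3
Execution trace:
  J1 runs 3 units, time = 3
  J2 runs 3 units, time = 6
  J3 runs 3 units, time = 9
  J4 runs 3 units, time = 12
  J1 runs 3 units, time = 15
  J2 runs 3 units, time = 18
  J3 runs 3 units, time = 21
  J4 runs 3 units, time = 24
  J1 runs 2 units, time = 26
  J2 runs 3 units, time = 29
  J3 runs 3 units, time = 32
  J4 runs 2 units, time = 34
  J2 runs 1 units, time = 35
  J3 runs 3 units, time = 38
Finish times: [26, 35, 38, 34]
Average turnaround = 133/4 = 33.25

33.25


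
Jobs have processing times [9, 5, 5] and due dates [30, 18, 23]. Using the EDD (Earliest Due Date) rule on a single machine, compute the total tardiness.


Sort by due date (EDD order): [(5, 18), (5, 23), (9, 30)]
Compute completion times and tardiness:
  Job 1: p=5, d=18, C=5, tardiness=max(0,5-18)=0
  Job 2: p=5, d=23, C=10, tardiness=max(0,10-23)=0
  Job 3: p=9, d=30, C=19, tardiness=max(0,19-30)=0
Total tardiness = 0

0


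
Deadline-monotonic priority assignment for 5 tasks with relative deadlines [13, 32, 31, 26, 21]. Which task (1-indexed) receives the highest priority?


Sort tasks by relative deadline (ascending):
  Task 1: deadline = 13
  Task 5: deadline = 21
  Task 4: deadline = 26
  Task 3: deadline = 31
  Task 2: deadline = 32
Priority order (highest first): [1, 5, 4, 3, 2]
Highest priority task = 1

1


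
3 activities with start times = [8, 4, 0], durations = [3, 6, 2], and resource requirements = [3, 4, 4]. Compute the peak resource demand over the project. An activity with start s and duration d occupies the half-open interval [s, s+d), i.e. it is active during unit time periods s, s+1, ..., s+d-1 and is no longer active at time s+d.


Each activity i is active on [start_i, start_i + duration_i).
Compute total resource usage per time slot:
  t=0: active resources = [4], total = 4
  t=1: active resources = [4], total = 4
  t=2: active resources = [], total = 0
  t=3: active resources = [], total = 0
  t=4: active resources = [4], total = 4
  t=5: active resources = [4], total = 4
  t=6: active resources = [4], total = 4
  t=7: active resources = [4], total = 4
  t=8: active resources = [3, 4], total = 7
  t=9: active resources = [3, 4], total = 7
  t=10: active resources = [3], total = 3
Peak resource demand = 7

7


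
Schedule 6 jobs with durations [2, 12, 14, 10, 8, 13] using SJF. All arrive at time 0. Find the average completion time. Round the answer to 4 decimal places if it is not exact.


SJF order (ascending): [2, 8, 10, 12, 13, 14]
Completion times:
  Job 1: burst=2, C=2
  Job 2: burst=8, C=10
  Job 3: burst=10, C=20
  Job 4: burst=12, C=32
  Job 5: burst=13, C=45
  Job 6: burst=14, C=59
Average completion = 168/6 = 28.0

28.0


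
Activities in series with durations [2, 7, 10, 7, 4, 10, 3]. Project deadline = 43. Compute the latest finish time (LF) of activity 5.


LF(activity 5) = deadline - sum of successor durations
Successors: activities 6 through 7 with durations [10, 3]
Sum of successor durations = 13
LF = 43 - 13 = 30

30


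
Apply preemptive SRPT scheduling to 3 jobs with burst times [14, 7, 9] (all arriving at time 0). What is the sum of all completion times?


Since all jobs arrive at t=0, SRPT equals SPT ordering.
SPT order: [7, 9, 14]
Completion times:
  Job 1: p=7, C=7
  Job 2: p=9, C=16
  Job 3: p=14, C=30
Total completion time = 7 + 16 + 30 = 53

53


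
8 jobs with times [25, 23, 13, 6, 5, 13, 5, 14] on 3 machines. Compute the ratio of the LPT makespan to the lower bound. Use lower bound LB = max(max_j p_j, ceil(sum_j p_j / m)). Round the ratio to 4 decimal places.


LPT order: [25, 23, 14, 13, 13, 6, 5, 5]
Machine loads after assignment: [36, 36, 32]
LPT makespan = 36
Lower bound = max(max_job, ceil(total/3)) = max(25, 35) = 35
Ratio = 36 / 35 = 1.0286

1.0286


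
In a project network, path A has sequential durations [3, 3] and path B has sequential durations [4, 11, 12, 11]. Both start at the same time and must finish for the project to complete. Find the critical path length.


Path A total = 3 + 3 = 6
Path B total = 4 + 11 + 12 + 11 = 38
Critical path = longest path = max(6, 38) = 38

38


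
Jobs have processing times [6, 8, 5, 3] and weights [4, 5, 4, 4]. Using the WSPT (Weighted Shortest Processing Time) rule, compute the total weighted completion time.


Compute p/w ratios and sort ascending (WSPT): [(3, 4), (5, 4), (6, 4), (8, 5)]
Compute weighted completion times:
  Job (p=3,w=4): C=3, w*C=4*3=12
  Job (p=5,w=4): C=8, w*C=4*8=32
  Job (p=6,w=4): C=14, w*C=4*14=56
  Job (p=8,w=5): C=22, w*C=5*22=110
Total weighted completion time = 210

210


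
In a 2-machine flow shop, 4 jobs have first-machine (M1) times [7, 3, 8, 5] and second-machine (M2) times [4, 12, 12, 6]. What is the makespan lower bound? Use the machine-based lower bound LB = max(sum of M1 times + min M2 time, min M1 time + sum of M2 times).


LB1 = sum(M1 times) + min(M2 times) = 23 + 4 = 27
LB2 = min(M1 times) + sum(M2 times) = 3 + 34 = 37
Lower bound = max(LB1, LB2) = max(27, 37) = 37

37


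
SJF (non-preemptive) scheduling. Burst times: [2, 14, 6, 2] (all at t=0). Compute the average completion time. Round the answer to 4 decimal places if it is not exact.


SJF order (ascending): [2, 2, 6, 14]
Completion times:
  Job 1: burst=2, C=2
  Job 2: burst=2, C=4
  Job 3: burst=6, C=10
  Job 4: burst=14, C=24
Average completion = 40/4 = 10.0

10.0


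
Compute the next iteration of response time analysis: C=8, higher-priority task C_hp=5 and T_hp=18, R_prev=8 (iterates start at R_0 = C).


R_next = C + ceil(R_prev / T_hp) * C_hp
ceil(8 / 18) = ceil(0.4444) = 1
Interference = 1 * 5 = 5
R_next = 8 + 5 = 13

13


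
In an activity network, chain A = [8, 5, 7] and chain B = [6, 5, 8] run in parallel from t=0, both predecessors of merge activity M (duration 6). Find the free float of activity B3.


ES(B3) = sum of predecessors on chain B = 11
EF(B3) = ES + duration = 11 + 8 = 19
Successor of B3 is M. ES(M) = max(sum(A), sum(B)) = max(20, 19) = 20
Free float = ES(successor) - EF(current) = 20 - 19 = 1

1


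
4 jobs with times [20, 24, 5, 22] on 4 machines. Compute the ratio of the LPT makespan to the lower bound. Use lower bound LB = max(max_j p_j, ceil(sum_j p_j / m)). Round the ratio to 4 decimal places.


LPT order: [24, 22, 20, 5]
Machine loads after assignment: [24, 22, 20, 5]
LPT makespan = 24
Lower bound = max(max_job, ceil(total/4)) = max(24, 18) = 24
Ratio = 24 / 24 = 1.0

1.0


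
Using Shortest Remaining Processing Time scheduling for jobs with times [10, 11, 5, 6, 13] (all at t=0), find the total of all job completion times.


Since all jobs arrive at t=0, SRPT equals SPT ordering.
SPT order: [5, 6, 10, 11, 13]
Completion times:
  Job 1: p=5, C=5
  Job 2: p=6, C=11
  Job 3: p=10, C=21
  Job 4: p=11, C=32
  Job 5: p=13, C=45
Total completion time = 5 + 11 + 21 + 32 + 45 = 114

114


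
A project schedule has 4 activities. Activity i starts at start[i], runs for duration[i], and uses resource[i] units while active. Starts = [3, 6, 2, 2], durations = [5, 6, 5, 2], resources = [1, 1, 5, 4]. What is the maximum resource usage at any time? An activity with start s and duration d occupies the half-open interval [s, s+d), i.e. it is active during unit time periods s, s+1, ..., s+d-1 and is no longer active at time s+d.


Each activity i is active on [start_i, start_i + duration_i).
Compute total resource usage per time slot:
  t=0: active resources = [], total = 0
  t=1: active resources = [], total = 0
  t=2: active resources = [5, 4], total = 9
  t=3: active resources = [1, 5, 4], total = 10
  t=4: active resources = [1, 5], total = 6
  t=5: active resources = [1, 5], total = 6
  t=6: active resources = [1, 1, 5], total = 7
  t=7: active resources = [1, 1], total = 2
  t=8: active resources = [1], total = 1
  t=9: active resources = [1], total = 1
  t=10: active resources = [1], total = 1
  t=11: active resources = [1], total = 1
Peak resource demand = 10

10


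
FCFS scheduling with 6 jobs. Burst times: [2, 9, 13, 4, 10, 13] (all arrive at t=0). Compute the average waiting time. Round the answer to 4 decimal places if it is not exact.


FCFS order (as given): [2, 9, 13, 4, 10, 13]
Waiting times:
  Job 1: wait = 0
  Job 2: wait = 2
  Job 3: wait = 11
  Job 4: wait = 24
  Job 5: wait = 28
  Job 6: wait = 38
Sum of waiting times = 103
Average waiting time = 103/6 = 17.1667

17.1667


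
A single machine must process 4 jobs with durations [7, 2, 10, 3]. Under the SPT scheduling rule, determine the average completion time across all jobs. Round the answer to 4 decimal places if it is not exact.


Sort jobs by processing time (SPT order): [2, 3, 7, 10]
Compute completion times sequentially:
  Job 1: processing = 2, completes at 2
  Job 2: processing = 3, completes at 5
  Job 3: processing = 7, completes at 12
  Job 4: processing = 10, completes at 22
Sum of completion times = 41
Average completion time = 41/4 = 10.25

10.25


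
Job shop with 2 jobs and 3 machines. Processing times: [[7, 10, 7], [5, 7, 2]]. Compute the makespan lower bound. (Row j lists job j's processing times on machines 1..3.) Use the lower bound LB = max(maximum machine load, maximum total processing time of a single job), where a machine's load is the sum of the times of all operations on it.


Machine loads:
  Machine 1: 7 + 5 = 12
  Machine 2: 10 + 7 = 17
  Machine 3: 7 + 2 = 9
Max machine load = 17
Job totals:
  Job 1: 24
  Job 2: 14
Max job total = 24
Lower bound = max(17, 24) = 24

24


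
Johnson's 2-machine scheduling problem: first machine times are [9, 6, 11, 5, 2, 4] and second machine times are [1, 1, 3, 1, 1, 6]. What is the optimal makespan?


Apply Johnson's rule:
  Group 1 (a <= b): [(6, 4, 6)]
  Group 2 (a > b): [(3, 11, 3), (1, 9, 1), (2, 6, 1), (4, 5, 1), (5, 2, 1)]
Optimal job order: [6, 3, 1, 2, 4, 5]
Schedule:
  Job 6: M1 done at 4, M2 done at 10
  Job 3: M1 done at 15, M2 done at 18
  Job 1: M1 done at 24, M2 done at 25
  Job 2: M1 done at 30, M2 done at 31
  Job 4: M1 done at 35, M2 done at 36
  Job 5: M1 done at 37, M2 done at 38
Makespan = 38

38


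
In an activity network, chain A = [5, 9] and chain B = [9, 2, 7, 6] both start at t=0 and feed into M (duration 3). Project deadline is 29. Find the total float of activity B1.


Forward pass: ES(B1) = sum of predecessors on chain B = 0
EF = ES + duration = 0 + 9 = 9
Backward pass: LF(M) = deadline = 29; LS(M) = 29 - 3 = 26
LF(B1) = LS(M) - sum(successors on chain B) = 26 - 15 = 11
LS = LF - duration = 11 - 9 = 2
Total float = LS - ES = 2 - 0 = 2

2


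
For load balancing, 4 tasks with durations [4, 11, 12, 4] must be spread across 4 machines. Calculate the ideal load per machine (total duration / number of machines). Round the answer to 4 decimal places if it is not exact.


Total processing time = 4 + 11 + 12 + 4 = 31
Number of machines = 4
Ideal balanced load = 31 / 4 = 7.75

7.75


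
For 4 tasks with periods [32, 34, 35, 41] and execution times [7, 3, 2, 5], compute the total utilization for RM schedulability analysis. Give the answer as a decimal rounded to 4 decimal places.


Compute individual utilizations (exact fractions):
  Task 1: C/T = 7/32 (approx. 0.2188)
  Task 2: C/T = 3/34 (approx. 0.0882)
  Task 3: C/T = 2/35 (approx. 0.0571)
  Task 4: C/T = 5/41 (approx. 0.122)
Total utilization U = 7/32 + 3/34 + 2/35 + 5/41 = 379453/780640
Rounded to 4 decimal places: U = 0.4861
RM (Liu & Layland) bound for 4 tasks = 0.756828; compare with U = 379453/780640 (approx. 0.486079)
U <= bound, so schedulable by RM sufficient condition.

0.4861


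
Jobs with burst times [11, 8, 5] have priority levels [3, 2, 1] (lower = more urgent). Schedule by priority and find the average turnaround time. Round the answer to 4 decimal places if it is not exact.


Sort by priority (ascending = highest first):
Order: [(1, 5), (2, 8), (3, 11)]
Completion times:
  Priority 1, burst=5, C=5
  Priority 2, burst=8, C=13
  Priority 3, burst=11, C=24
Average turnaround = 42/3 = 14.0

14.0


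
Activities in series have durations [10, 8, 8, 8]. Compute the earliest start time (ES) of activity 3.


Activity 3 starts after activities 1 through 2 complete.
Predecessor durations: [10, 8]
ES = 10 + 8 = 18

18


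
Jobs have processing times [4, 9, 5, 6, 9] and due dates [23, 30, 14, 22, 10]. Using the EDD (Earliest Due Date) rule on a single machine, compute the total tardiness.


Sort by due date (EDD order): [(9, 10), (5, 14), (6, 22), (4, 23), (9, 30)]
Compute completion times and tardiness:
  Job 1: p=9, d=10, C=9, tardiness=max(0,9-10)=0
  Job 2: p=5, d=14, C=14, tardiness=max(0,14-14)=0
  Job 3: p=6, d=22, C=20, tardiness=max(0,20-22)=0
  Job 4: p=4, d=23, C=24, tardiness=max(0,24-23)=1
  Job 5: p=9, d=30, C=33, tardiness=max(0,33-30)=3
Total tardiness = 4

4


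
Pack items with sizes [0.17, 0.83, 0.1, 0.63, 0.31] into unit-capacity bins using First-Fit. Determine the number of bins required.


Place items sequentially using First-Fit:
  Item 0.17 -> new Bin 1
  Item 0.83 -> Bin 1 (now 1.0)
  Item 0.1 -> new Bin 2
  Item 0.63 -> Bin 2 (now 0.73)
  Item 0.31 -> new Bin 3
Total bins used = 3

3


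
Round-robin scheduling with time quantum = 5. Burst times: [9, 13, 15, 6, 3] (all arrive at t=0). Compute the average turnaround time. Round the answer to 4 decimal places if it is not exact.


Time quantum = 5
Execution trace:
  J1 runs 5 units, time = 5
  J2 runs 5 units, time = 10
  J3 runs 5 units, time = 15
  J4 runs 5 units, time = 20
  J5 runs 3 units, time = 23
  J1 runs 4 units, time = 27
  J2 runs 5 units, time = 32
  J3 runs 5 units, time = 37
  J4 runs 1 units, time = 38
  J2 runs 3 units, time = 41
  J3 runs 5 units, time = 46
Finish times: [27, 41, 46, 38, 23]
Average turnaround = 175/5 = 35.0

35.0


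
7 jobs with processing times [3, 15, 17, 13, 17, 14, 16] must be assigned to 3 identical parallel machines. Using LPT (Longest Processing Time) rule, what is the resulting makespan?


Sort jobs in decreasing order (LPT): [17, 17, 16, 15, 14, 13, 3]
Assign each job to the least loaded machine:
  Machine 1: jobs [17, 14], load = 31
  Machine 2: jobs [17, 13, 3], load = 33
  Machine 3: jobs [16, 15], load = 31
Makespan = max load = 33

33


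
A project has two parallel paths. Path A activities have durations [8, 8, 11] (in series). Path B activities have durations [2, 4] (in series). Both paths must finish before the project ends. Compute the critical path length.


Path A total = 8 + 8 + 11 = 27
Path B total = 2 + 4 = 6
Critical path = longest path = max(27, 6) = 27

27


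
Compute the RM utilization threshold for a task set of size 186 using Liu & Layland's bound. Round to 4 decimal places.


Compute 2^(1/186) = 1.0037335501
Subtract 1: 1.0037335501 - 1 = 0.0037335501
Multiply by n: 186 * 0.0037335501 = 0.6944403186
Round to 4 dp: 0.6944

0.6944


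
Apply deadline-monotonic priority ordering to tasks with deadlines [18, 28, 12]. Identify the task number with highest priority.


Sort tasks by relative deadline (ascending):
  Task 3: deadline = 12
  Task 1: deadline = 18
  Task 2: deadline = 28
Priority order (highest first): [3, 1, 2]
Highest priority task = 3

3


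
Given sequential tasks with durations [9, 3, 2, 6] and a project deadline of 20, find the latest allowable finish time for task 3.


LF(activity 3) = deadline - sum of successor durations
Successors: activities 4 through 4 with durations [6]
Sum of successor durations = 6
LF = 20 - 6 = 14

14


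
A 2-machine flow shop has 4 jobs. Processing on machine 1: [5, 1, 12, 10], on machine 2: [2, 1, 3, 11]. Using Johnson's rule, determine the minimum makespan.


Apply Johnson's rule:
  Group 1 (a <= b): [(2, 1, 1), (4, 10, 11)]
  Group 2 (a > b): [(3, 12, 3), (1, 5, 2)]
Optimal job order: [2, 4, 3, 1]
Schedule:
  Job 2: M1 done at 1, M2 done at 2
  Job 4: M1 done at 11, M2 done at 22
  Job 3: M1 done at 23, M2 done at 26
  Job 1: M1 done at 28, M2 done at 30
Makespan = 30

30


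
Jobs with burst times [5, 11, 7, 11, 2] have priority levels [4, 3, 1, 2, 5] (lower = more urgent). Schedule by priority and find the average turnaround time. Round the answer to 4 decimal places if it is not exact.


Sort by priority (ascending = highest first):
Order: [(1, 7), (2, 11), (3, 11), (4, 5), (5, 2)]
Completion times:
  Priority 1, burst=7, C=7
  Priority 2, burst=11, C=18
  Priority 3, burst=11, C=29
  Priority 4, burst=5, C=34
  Priority 5, burst=2, C=36
Average turnaround = 124/5 = 24.8

24.8


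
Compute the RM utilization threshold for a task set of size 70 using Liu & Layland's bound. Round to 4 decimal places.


Compute 2^(1/70) = 1.0099512906
Subtract 1: 1.0099512906 - 1 = 0.0099512906
Multiply by n: 70 * 0.0099512906 = 0.6965903420
Round to 4 dp: 0.6966

0.6966


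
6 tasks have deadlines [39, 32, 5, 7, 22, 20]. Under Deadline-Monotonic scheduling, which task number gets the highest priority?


Sort tasks by relative deadline (ascending):
  Task 3: deadline = 5
  Task 4: deadline = 7
  Task 6: deadline = 20
  Task 5: deadline = 22
  Task 2: deadline = 32
  Task 1: deadline = 39
Priority order (highest first): [3, 4, 6, 5, 2, 1]
Highest priority task = 3

3


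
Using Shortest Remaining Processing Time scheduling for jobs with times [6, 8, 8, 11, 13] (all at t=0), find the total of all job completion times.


Since all jobs arrive at t=0, SRPT equals SPT ordering.
SPT order: [6, 8, 8, 11, 13]
Completion times:
  Job 1: p=6, C=6
  Job 2: p=8, C=14
  Job 3: p=8, C=22
  Job 4: p=11, C=33
  Job 5: p=13, C=46
Total completion time = 6 + 14 + 22 + 33 + 46 = 121

121


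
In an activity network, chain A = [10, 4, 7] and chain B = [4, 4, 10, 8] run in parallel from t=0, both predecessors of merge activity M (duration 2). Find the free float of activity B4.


ES(B4) = sum of predecessors on chain B = 18
EF(B4) = ES + duration = 18 + 8 = 26
Successor of B4 is M. ES(M) = max(sum(A), sum(B)) = max(21, 26) = 26
Free float = ES(successor) - EF(current) = 26 - 26 = 0

0


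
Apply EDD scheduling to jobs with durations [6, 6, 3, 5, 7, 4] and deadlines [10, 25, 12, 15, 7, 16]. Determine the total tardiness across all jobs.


Sort by due date (EDD order): [(7, 7), (6, 10), (3, 12), (5, 15), (4, 16), (6, 25)]
Compute completion times and tardiness:
  Job 1: p=7, d=7, C=7, tardiness=max(0,7-7)=0
  Job 2: p=6, d=10, C=13, tardiness=max(0,13-10)=3
  Job 3: p=3, d=12, C=16, tardiness=max(0,16-12)=4
  Job 4: p=5, d=15, C=21, tardiness=max(0,21-15)=6
  Job 5: p=4, d=16, C=25, tardiness=max(0,25-16)=9
  Job 6: p=6, d=25, C=31, tardiness=max(0,31-25)=6
Total tardiness = 28

28


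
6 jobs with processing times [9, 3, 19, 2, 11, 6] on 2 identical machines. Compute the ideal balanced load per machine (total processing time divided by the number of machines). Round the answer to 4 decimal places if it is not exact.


Total processing time = 9 + 3 + 19 + 2 + 11 + 6 = 50
Number of machines = 2
Ideal balanced load = 50 / 2 = 25.0

25.0


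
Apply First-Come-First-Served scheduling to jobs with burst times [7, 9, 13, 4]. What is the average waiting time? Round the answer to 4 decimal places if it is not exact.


FCFS order (as given): [7, 9, 13, 4]
Waiting times:
  Job 1: wait = 0
  Job 2: wait = 7
  Job 3: wait = 16
  Job 4: wait = 29
Sum of waiting times = 52
Average waiting time = 52/4 = 13.0

13.0


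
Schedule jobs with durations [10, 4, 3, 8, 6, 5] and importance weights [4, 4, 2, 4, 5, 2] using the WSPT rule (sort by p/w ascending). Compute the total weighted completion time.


Compute p/w ratios and sort ascending (WSPT): [(4, 4), (6, 5), (3, 2), (8, 4), (10, 4), (5, 2)]
Compute weighted completion times:
  Job (p=4,w=4): C=4, w*C=4*4=16
  Job (p=6,w=5): C=10, w*C=5*10=50
  Job (p=3,w=2): C=13, w*C=2*13=26
  Job (p=8,w=4): C=21, w*C=4*21=84
  Job (p=10,w=4): C=31, w*C=4*31=124
  Job (p=5,w=2): C=36, w*C=2*36=72
Total weighted completion time = 372

372


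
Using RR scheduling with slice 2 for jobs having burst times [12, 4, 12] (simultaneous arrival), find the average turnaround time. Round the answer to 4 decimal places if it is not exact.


Time quantum = 2
Execution trace:
  J1 runs 2 units, time = 2
  J2 runs 2 units, time = 4
  J3 runs 2 units, time = 6
  J1 runs 2 units, time = 8
  J2 runs 2 units, time = 10
  J3 runs 2 units, time = 12
  J1 runs 2 units, time = 14
  J3 runs 2 units, time = 16
  J1 runs 2 units, time = 18
  J3 runs 2 units, time = 20
  J1 runs 2 units, time = 22
  J3 runs 2 units, time = 24
  J1 runs 2 units, time = 26
  J3 runs 2 units, time = 28
Finish times: [26, 10, 28]
Average turnaround = 64/3 = 21.3333

21.3333


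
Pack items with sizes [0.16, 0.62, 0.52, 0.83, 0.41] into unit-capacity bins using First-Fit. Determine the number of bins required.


Place items sequentially using First-Fit:
  Item 0.16 -> new Bin 1
  Item 0.62 -> Bin 1 (now 0.78)
  Item 0.52 -> new Bin 2
  Item 0.83 -> new Bin 3
  Item 0.41 -> Bin 2 (now 0.93)
Total bins used = 3

3


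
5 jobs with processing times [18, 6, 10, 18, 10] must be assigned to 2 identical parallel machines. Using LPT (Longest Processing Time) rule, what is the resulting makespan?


Sort jobs in decreasing order (LPT): [18, 18, 10, 10, 6]
Assign each job to the least loaded machine:
  Machine 1: jobs [18, 10, 6], load = 34
  Machine 2: jobs [18, 10], load = 28
Makespan = max load = 34

34


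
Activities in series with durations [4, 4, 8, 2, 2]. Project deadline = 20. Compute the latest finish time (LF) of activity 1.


LF(activity 1) = deadline - sum of successor durations
Successors: activities 2 through 5 with durations [4, 8, 2, 2]
Sum of successor durations = 16
LF = 20 - 16 = 4

4


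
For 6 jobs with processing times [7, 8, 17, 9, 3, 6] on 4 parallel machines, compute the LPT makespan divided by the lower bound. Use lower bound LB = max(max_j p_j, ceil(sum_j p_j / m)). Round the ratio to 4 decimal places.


LPT order: [17, 9, 8, 7, 6, 3]
Machine loads after assignment: [17, 9, 11, 13]
LPT makespan = 17
Lower bound = max(max_job, ceil(total/4)) = max(17, 13) = 17
Ratio = 17 / 17 = 1.0

1.0


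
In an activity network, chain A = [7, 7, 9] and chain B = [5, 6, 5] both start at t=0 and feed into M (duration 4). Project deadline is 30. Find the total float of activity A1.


Forward pass: ES(A1) = sum of predecessors on chain A = 0
EF = ES + duration = 0 + 7 = 7
Backward pass: LF(M) = deadline = 30; LS(M) = 30 - 4 = 26
LF(A1) = LS(M) - sum(successors on chain A) = 26 - 16 = 10
LS = LF - duration = 10 - 7 = 3
Total float = LS - ES = 3 - 0 = 3

3


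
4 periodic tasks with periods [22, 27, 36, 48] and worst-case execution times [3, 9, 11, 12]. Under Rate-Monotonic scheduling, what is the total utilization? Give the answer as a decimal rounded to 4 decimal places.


Compute individual utilizations (exact fractions):
  Task 1: C/T = 3/22 (approx. 0.1364)
  Task 2: C/T = 9/27 = 1/3 (approx. 0.3333)
  Task 3: C/T = 11/36 (approx. 0.3056)
  Task 4: C/T = 12/48 = 1/4 (approx. 0.25)
Total utilization U = 3/22 + 1/3 + 11/36 + 1/4 = 203/198
Rounded to 4 decimal places: U = 1.0253
RM (Liu & Layland) bound for 4 tasks = 0.756828; compare with U = 203/198 (approx. 1.025253)
U > 1, so the task set is not schedulable (processor overloaded).

1.0253


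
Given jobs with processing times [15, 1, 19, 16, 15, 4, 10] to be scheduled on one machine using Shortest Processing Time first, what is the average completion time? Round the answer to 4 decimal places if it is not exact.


Sort jobs by processing time (SPT order): [1, 4, 10, 15, 15, 16, 19]
Compute completion times sequentially:
  Job 1: processing = 1, completes at 1
  Job 2: processing = 4, completes at 5
  Job 3: processing = 10, completes at 15
  Job 4: processing = 15, completes at 30
  Job 5: processing = 15, completes at 45
  Job 6: processing = 16, completes at 61
  Job 7: processing = 19, completes at 80
Sum of completion times = 237
Average completion time = 237/7 = 33.8571

33.8571


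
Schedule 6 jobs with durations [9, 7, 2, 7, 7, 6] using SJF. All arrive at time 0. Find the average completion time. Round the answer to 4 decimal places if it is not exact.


SJF order (ascending): [2, 6, 7, 7, 7, 9]
Completion times:
  Job 1: burst=2, C=2
  Job 2: burst=6, C=8
  Job 3: burst=7, C=15
  Job 4: burst=7, C=22
  Job 5: burst=7, C=29
  Job 6: burst=9, C=38
Average completion = 114/6 = 19.0

19.0


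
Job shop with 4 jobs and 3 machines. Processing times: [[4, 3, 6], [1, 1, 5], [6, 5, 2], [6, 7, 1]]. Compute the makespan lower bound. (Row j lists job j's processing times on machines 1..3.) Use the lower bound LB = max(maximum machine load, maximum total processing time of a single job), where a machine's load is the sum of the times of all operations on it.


Machine loads:
  Machine 1: 4 + 1 + 6 + 6 = 17
  Machine 2: 3 + 1 + 5 + 7 = 16
  Machine 3: 6 + 5 + 2 + 1 = 14
Max machine load = 17
Job totals:
  Job 1: 13
  Job 2: 7
  Job 3: 13
  Job 4: 14
Max job total = 14
Lower bound = max(17, 14) = 17

17


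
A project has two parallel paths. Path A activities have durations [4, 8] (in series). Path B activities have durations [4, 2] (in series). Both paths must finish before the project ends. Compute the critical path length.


Path A total = 4 + 8 = 12
Path B total = 4 + 2 = 6
Critical path = longest path = max(12, 6) = 12

12


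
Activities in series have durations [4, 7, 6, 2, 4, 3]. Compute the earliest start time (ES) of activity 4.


Activity 4 starts after activities 1 through 3 complete.
Predecessor durations: [4, 7, 6]
ES = 4 + 7 + 6 = 17

17


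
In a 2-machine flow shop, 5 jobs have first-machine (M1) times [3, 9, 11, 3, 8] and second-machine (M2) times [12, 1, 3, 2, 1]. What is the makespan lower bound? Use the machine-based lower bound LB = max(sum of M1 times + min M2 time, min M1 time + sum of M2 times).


LB1 = sum(M1 times) + min(M2 times) = 34 + 1 = 35
LB2 = min(M1 times) + sum(M2 times) = 3 + 19 = 22
Lower bound = max(LB1, LB2) = max(35, 22) = 35

35


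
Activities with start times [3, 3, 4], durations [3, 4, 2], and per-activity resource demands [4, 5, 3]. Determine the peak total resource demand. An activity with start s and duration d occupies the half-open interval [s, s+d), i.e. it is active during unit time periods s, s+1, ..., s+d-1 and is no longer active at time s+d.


Each activity i is active on [start_i, start_i + duration_i).
Compute total resource usage per time slot:
  t=0: active resources = [], total = 0
  t=1: active resources = [], total = 0
  t=2: active resources = [], total = 0
  t=3: active resources = [4, 5], total = 9
  t=4: active resources = [4, 5, 3], total = 12
  t=5: active resources = [4, 5, 3], total = 12
  t=6: active resources = [5], total = 5
Peak resource demand = 12

12
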